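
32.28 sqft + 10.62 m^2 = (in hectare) 0.001362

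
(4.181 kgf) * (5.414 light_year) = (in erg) 2.1e+25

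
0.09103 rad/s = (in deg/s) 5.216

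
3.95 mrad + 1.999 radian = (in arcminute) 6886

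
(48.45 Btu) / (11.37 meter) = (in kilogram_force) 458.4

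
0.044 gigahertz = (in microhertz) 4.4e+13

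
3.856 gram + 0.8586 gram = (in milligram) 4715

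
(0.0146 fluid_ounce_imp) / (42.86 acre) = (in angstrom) 0.02392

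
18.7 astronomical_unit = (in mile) 1.738e+09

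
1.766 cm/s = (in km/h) 0.06358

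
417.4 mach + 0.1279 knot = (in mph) 3.179e+05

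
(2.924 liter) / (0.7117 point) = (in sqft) 125.4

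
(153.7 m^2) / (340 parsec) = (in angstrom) 1.465e-07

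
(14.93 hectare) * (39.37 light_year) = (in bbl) 3.498e+23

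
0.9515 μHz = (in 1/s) 9.515e-07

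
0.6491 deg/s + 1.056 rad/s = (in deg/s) 61.15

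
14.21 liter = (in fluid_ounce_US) 480.5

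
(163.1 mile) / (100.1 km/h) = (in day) 0.1093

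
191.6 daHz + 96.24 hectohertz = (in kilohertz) 11.54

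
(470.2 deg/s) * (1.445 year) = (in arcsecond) 7.714e+13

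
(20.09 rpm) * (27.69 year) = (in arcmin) 6.316e+12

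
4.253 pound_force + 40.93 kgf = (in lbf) 94.49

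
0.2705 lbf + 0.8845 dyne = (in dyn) 1.203e+05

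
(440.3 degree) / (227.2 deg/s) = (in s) 1.938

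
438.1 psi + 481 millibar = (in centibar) 3069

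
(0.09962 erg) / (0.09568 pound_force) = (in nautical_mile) 1.264e-11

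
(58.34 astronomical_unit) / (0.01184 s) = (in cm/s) 7.371e+16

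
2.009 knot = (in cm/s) 103.4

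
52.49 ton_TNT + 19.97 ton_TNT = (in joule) 3.032e+11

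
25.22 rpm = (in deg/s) 151.3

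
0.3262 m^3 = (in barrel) 2.052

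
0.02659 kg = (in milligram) 2.659e+04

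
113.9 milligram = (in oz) 0.004018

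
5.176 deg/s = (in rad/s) 0.09034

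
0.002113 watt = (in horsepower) 2.834e-06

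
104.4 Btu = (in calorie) 2.633e+04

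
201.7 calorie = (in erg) 8.439e+09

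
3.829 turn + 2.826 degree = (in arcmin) 8.288e+04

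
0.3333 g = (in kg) 0.0003333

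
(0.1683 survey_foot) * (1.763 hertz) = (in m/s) 0.09044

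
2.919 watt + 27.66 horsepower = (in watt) 2.063e+04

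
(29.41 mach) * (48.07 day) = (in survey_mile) 2.584e+07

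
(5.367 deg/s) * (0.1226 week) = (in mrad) 6.946e+06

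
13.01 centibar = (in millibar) 130.1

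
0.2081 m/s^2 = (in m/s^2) 0.2081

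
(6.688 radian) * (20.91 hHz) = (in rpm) 1.335e+05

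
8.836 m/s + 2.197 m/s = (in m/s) 11.03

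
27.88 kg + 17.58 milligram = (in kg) 27.88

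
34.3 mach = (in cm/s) 1.168e+06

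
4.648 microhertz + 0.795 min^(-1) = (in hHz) 0.0001325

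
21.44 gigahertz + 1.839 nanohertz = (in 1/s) 2.144e+10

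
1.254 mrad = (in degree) 0.07185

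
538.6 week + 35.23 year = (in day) 1.663e+04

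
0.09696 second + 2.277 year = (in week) 118.7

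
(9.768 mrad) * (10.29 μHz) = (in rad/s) 1.005e-07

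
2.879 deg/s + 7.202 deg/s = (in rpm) 1.68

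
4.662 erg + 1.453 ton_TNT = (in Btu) 5.762e+06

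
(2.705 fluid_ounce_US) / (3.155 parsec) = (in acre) 2.03e-25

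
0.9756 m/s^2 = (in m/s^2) 0.9756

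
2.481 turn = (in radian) 15.59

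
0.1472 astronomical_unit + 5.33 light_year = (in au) 3.371e+05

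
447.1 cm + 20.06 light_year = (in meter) 1.898e+17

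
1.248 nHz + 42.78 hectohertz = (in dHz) 4.278e+04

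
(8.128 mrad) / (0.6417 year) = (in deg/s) 2.301e-08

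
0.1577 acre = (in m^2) 638.2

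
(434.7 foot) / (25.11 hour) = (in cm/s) 0.1466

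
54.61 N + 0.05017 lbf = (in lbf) 12.33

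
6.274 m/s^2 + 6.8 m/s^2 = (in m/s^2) 13.07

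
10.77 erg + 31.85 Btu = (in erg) 3.36e+11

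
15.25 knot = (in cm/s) 784.5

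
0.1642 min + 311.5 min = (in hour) 5.194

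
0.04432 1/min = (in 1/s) 0.0007387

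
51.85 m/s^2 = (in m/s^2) 51.85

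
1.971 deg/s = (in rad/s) 0.0344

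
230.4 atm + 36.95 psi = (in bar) 236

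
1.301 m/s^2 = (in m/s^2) 1.301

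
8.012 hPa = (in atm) 0.007907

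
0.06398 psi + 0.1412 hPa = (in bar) 0.004552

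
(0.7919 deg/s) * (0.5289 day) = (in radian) 631.6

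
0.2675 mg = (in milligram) 0.2675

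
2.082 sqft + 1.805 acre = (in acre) 1.805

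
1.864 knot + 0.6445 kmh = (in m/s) 1.138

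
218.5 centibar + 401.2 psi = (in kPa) 2985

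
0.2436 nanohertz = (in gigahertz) 2.436e-19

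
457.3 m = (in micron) 4.573e+08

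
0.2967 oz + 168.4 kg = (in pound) 371.3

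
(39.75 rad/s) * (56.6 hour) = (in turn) 1.289e+06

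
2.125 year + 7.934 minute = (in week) 110.8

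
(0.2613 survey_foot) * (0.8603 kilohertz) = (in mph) 153.3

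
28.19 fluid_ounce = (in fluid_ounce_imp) 29.34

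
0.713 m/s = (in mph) 1.595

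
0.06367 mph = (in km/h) 0.1025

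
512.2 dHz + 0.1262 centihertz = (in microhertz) 5.122e+07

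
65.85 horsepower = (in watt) 4.91e+04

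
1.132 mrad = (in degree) 0.06486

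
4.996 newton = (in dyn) 4.996e+05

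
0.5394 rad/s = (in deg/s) 30.91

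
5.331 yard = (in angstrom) 4.875e+10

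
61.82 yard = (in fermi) 5.653e+16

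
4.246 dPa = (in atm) 4.19e-06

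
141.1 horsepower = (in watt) 1.052e+05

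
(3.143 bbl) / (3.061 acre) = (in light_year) 4.264e-21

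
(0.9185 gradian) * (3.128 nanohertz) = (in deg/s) 2.586e-09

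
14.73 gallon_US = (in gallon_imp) 12.27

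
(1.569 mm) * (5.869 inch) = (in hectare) 2.339e-08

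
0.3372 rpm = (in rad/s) 0.03531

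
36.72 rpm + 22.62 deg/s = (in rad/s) 4.24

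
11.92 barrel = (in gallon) 500.6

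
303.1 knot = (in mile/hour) 348.8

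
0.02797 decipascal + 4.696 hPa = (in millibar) 4.696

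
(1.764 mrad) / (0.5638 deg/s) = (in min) 0.002988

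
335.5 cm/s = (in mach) 0.009853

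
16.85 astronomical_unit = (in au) 16.85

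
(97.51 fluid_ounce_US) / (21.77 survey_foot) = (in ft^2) 0.004678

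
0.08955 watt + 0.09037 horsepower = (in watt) 67.48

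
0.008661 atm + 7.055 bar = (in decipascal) 7.064e+06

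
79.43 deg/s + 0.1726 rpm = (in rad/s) 1.404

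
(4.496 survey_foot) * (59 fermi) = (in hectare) 8.085e-18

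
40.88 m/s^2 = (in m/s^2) 40.88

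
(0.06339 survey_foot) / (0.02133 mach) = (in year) 8.436e-11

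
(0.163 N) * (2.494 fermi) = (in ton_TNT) 9.716e-26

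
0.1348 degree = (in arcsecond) 485.3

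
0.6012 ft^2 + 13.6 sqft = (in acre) 0.000326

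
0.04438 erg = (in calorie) 1.061e-09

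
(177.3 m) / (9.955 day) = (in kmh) 0.0007421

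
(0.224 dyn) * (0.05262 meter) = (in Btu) 1.117e-10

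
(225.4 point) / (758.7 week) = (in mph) 3.876e-10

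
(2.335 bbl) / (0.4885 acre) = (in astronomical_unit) 1.255e-15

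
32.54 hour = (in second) 1.171e+05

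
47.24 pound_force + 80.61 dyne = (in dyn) 2.101e+07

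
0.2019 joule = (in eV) 1.26e+18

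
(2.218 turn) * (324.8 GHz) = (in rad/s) 4.526e+12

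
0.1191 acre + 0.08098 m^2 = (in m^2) 482.1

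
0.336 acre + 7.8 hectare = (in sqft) 8.542e+05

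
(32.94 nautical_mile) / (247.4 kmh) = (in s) 887.7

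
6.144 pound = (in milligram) 2.787e+06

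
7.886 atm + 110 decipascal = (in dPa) 7.991e+06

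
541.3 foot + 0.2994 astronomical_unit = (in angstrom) 4.479e+20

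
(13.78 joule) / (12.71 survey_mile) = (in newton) 0.0006737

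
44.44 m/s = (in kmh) 160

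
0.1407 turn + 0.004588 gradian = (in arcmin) 3039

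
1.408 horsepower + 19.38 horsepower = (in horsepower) 20.79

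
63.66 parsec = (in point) 5.568e+21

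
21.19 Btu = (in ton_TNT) 5.343e-06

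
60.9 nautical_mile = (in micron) 1.128e+11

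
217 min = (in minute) 217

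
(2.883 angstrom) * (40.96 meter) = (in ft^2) 1.271e-07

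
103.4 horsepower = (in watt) 7.711e+04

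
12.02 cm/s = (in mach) 0.000353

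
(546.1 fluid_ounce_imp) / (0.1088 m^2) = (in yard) 0.156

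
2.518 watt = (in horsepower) 0.003377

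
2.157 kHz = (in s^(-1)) 2157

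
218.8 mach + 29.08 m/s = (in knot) 1.449e+05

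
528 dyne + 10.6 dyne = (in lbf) 0.001211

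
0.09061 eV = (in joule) 1.452e-20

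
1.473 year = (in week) 76.81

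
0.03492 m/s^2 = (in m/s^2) 0.03492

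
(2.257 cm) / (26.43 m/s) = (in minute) 1.423e-05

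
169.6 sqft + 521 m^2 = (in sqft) 5778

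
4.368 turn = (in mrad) 2.744e+04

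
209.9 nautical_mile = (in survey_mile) 241.5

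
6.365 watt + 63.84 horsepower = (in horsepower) 63.85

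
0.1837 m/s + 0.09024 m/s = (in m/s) 0.2739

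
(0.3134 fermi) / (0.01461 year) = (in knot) 1.322e-21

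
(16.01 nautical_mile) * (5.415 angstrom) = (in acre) 3.967e-09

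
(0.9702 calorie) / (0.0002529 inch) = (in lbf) 1.421e+05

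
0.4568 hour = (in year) 5.215e-05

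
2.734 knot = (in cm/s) 140.6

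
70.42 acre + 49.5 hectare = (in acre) 192.7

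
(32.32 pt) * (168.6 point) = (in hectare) 6.782e-08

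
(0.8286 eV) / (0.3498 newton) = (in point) 1.076e-15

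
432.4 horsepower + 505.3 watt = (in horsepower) 433.1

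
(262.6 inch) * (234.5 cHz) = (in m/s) 15.64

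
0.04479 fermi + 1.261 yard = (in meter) 1.153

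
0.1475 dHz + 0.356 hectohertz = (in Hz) 35.61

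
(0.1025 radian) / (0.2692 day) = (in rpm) 4.208e-05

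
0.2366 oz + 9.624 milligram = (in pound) 0.01481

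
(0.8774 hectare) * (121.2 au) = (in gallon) 4.203e+19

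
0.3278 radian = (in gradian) 20.87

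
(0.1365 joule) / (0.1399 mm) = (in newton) 975.7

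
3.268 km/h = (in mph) 2.031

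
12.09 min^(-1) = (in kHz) 0.0002015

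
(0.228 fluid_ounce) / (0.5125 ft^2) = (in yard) 0.0001549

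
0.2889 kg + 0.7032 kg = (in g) 992.1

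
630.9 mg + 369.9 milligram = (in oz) 0.0353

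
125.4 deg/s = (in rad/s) 2.189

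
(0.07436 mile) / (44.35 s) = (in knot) 5.245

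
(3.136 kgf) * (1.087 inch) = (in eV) 5.3e+18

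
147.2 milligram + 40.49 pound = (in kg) 18.37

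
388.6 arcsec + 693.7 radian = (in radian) 693.7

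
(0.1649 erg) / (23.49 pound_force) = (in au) 1.055e-21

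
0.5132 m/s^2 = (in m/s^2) 0.5132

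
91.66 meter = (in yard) 100.2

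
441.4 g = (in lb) 0.9731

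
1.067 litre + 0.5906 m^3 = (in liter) 591.7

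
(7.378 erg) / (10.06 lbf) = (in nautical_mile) 8.903e-12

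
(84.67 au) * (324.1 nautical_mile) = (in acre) 1.879e+15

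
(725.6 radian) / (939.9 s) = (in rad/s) 0.772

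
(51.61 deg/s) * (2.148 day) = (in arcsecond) 3.448e+10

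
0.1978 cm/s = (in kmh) 0.007121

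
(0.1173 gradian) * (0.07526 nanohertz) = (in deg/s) 7.945e-12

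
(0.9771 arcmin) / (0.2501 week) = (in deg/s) 1.077e-07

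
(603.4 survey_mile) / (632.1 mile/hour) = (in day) 0.03977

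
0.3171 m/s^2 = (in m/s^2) 0.3171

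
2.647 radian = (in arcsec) 5.46e+05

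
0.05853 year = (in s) 1.846e+06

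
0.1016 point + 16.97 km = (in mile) 10.54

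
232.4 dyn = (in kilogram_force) 0.000237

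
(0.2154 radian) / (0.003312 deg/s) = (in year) 0.0001182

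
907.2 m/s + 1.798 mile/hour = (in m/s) 908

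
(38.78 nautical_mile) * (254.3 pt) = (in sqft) 6.935e+04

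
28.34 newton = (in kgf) 2.89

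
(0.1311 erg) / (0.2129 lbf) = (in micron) 0.01384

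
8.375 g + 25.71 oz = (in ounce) 26.01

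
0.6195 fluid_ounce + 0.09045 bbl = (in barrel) 0.09057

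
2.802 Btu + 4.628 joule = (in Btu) 2.806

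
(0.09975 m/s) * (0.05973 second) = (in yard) 0.006516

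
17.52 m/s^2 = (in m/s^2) 17.52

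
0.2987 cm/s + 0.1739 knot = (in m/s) 0.09245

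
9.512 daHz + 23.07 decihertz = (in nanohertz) 9.743e+10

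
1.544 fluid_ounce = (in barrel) 0.0002872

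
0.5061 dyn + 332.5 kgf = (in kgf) 332.5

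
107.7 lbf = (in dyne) 4.791e+07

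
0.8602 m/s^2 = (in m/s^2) 0.8602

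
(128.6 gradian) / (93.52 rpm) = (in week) 3.41e-07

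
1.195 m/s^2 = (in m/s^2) 1.195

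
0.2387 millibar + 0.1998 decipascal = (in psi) 0.003465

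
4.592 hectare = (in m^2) 4.592e+04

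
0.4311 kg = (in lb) 0.9504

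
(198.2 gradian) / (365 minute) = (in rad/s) 0.0001422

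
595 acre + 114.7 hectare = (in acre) 878.4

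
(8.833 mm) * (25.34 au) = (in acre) 8.274e+06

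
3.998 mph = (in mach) 0.005249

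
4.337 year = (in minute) 2.28e+06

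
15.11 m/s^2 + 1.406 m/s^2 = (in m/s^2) 16.52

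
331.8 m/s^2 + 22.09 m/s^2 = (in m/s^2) 353.9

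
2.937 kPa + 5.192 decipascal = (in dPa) 2.938e+04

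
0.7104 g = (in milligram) 710.4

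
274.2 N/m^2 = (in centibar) 0.2742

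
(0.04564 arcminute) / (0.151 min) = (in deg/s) 8.396e-05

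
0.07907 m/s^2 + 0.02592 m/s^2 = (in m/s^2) 0.105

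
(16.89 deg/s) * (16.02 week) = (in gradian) 1.818e+08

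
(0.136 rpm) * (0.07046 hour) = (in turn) 0.575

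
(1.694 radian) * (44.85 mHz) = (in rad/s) 0.07598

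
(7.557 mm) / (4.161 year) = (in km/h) 2.073e-10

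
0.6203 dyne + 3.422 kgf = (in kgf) 3.422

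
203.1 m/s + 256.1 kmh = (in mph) 613.5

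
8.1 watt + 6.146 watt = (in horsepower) 0.0191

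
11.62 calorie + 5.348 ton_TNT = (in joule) 2.238e+10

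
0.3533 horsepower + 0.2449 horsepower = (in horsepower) 0.5982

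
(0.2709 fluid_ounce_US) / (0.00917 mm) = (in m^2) 0.8737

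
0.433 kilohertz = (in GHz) 4.33e-07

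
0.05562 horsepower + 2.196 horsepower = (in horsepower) 2.252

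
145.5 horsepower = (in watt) 1.085e+05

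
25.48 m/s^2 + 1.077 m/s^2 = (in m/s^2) 26.56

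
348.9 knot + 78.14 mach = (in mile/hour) 5.992e+04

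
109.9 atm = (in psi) 1615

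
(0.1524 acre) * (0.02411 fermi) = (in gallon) 3.928e-12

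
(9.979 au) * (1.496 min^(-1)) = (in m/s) 3.722e+10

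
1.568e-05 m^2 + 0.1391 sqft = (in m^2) 0.01294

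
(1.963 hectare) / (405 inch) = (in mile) 1.186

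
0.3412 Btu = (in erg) 3.6e+09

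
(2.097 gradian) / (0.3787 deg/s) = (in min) 0.08306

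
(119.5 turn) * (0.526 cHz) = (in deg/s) 226.3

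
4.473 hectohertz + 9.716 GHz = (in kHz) 9.716e+06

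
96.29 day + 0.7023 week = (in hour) 2429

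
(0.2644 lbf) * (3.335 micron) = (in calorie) 9.375e-07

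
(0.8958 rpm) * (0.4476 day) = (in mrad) 3.628e+06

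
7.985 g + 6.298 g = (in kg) 0.01428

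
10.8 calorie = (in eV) 2.82e+20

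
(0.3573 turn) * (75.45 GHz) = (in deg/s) 9.705e+12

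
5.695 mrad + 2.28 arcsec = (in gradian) 0.3633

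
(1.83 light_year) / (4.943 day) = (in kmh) 1.459e+11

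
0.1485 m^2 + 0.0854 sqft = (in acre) 3.866e-05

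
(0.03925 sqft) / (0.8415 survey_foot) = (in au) 9.503e-14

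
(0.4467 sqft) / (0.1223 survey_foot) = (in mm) 1113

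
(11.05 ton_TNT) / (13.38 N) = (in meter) 3.455e+09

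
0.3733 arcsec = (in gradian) 0.0001152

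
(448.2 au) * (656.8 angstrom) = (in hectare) 440.4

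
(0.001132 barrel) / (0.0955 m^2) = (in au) 1.26e-14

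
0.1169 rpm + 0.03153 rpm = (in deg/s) 0.8906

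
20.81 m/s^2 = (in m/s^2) 20.81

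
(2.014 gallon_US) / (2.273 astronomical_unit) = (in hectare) 2.242e-18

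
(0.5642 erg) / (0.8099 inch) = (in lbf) 6.166e-07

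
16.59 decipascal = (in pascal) 1.659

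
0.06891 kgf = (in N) 0.6758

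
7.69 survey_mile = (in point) 3.508e+07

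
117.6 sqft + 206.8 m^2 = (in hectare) 0.02177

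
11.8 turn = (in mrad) 7.414e+04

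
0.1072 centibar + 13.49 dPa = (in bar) 0.001085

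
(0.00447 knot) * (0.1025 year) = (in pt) 2.107e+07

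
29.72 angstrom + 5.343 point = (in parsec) 6.109e-20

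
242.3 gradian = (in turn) 0.6058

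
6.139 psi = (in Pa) 4.233e+04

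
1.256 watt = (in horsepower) 0.001684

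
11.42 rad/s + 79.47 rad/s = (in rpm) 867.9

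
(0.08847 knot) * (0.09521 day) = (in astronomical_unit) 2.503e-09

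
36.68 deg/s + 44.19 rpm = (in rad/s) 5.268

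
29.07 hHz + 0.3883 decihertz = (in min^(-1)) 1.744e+05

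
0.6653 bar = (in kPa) 66.53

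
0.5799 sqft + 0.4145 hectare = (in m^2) 4145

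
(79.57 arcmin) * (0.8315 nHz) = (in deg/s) 1.103e-09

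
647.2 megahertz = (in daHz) 6.472e+07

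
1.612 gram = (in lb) 0.003554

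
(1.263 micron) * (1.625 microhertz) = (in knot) 3.989e-12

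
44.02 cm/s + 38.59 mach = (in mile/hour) 2.939e+04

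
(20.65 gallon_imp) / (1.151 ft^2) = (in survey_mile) 0.0005455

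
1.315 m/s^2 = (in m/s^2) 1.315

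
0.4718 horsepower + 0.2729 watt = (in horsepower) 0.4722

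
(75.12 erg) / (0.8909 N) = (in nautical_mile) 4.553e-09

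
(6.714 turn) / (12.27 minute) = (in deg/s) 3.283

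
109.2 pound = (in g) 4.953e+04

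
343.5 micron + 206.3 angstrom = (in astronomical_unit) 2.296e-15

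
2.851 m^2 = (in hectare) 0.0002851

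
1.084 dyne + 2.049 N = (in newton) 2.049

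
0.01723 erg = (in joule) 1.723e-09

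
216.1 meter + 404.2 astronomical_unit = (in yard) 6.613e+13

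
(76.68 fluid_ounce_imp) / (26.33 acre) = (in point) 5.796e-05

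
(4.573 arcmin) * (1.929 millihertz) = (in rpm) 2.45e-05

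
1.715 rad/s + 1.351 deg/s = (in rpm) 16.6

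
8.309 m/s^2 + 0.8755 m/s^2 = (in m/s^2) 9.184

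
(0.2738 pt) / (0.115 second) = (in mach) 2.467e-06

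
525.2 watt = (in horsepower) 0.7043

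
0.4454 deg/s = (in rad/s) 0.007774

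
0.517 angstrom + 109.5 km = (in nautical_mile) 59.13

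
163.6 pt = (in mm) 57.71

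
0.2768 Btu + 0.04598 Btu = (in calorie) 81.39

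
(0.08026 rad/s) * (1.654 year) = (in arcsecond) 8.635e+11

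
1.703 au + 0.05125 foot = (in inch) 1.003e+13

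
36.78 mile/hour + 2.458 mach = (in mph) 1909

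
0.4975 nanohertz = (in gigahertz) 4.975e-19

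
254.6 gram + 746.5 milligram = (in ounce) 9.007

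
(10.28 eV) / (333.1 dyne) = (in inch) 1.947e-14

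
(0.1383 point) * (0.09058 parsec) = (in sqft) 1.468e+12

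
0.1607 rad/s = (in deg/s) 9.207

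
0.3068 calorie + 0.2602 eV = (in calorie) 0.3068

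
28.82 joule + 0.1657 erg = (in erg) 2.882e+08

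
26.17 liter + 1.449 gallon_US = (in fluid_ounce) 1070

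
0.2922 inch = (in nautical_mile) 4.007e-06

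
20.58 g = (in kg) 0.02058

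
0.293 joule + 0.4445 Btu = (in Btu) 0.4448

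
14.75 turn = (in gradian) 5900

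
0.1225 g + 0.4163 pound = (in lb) 0.4166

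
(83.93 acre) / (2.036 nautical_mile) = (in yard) 98.51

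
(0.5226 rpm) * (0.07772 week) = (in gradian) 1.638e+05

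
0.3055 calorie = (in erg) 1.278e+07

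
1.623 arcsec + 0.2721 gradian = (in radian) 0.004282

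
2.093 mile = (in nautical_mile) 1.819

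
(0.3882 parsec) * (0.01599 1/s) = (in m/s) 1.915e+14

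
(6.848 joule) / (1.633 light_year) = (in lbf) 9.965e-17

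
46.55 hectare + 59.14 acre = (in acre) 174.2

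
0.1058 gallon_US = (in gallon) 0.1058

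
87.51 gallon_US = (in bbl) 2.084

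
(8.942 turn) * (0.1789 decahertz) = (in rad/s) 100.5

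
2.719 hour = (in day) 0.1133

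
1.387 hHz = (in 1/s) 138.7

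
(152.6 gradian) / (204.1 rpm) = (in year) 3.556e-09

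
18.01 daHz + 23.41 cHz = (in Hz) 180.3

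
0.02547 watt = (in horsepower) 3.416e-05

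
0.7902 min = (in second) 47.41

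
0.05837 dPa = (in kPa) 5.837e-06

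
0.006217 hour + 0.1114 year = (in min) 5.855e+04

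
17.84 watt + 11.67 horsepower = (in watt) 8720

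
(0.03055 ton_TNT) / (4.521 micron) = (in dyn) 2.827e+18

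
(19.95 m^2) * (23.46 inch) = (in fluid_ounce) 4.02e+05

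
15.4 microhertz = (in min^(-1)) 0.000924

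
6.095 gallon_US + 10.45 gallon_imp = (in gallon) 18.64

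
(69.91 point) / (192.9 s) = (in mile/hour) 0.000286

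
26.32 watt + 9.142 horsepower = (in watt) 6844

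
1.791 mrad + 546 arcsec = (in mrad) 4.438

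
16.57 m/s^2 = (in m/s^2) 16.57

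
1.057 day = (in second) 9.132e+04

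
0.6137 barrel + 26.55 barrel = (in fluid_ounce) 1.46e+05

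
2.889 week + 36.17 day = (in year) 0.1545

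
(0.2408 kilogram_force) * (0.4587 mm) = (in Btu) 1.027e-06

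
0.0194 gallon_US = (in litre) 0.07344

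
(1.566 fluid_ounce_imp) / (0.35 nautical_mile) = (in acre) 1.696e-11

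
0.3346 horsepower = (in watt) 249.5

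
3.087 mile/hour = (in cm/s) 138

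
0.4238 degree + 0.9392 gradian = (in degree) 1.269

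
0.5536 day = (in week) 0.07909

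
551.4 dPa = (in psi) 0.007997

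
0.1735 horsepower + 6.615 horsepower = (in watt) 5062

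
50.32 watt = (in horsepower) 0.06748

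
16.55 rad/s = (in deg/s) 948.2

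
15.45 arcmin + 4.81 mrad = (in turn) 0.001481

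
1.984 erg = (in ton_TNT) 4.742e-17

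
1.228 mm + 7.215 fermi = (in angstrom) 1.228e+07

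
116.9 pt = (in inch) 1.624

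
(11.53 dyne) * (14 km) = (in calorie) 0.3858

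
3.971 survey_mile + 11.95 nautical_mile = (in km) 28.52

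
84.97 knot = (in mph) 97.78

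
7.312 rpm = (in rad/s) 0.7657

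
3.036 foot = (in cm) 92.54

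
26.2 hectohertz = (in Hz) 2620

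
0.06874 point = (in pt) 0.06874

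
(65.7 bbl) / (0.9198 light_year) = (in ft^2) 1.292e-14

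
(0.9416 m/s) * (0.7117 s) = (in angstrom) 6.701e+09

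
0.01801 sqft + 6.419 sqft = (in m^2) 0.598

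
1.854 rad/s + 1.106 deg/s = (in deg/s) 107.3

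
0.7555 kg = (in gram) 755.5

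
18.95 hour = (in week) 0.1128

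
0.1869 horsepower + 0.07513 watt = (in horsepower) 0.187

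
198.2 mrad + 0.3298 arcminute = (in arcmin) 681.7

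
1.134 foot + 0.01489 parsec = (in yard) 5.025e+14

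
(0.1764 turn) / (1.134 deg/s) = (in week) 9.259e-05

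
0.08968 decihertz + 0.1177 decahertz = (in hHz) 0.01186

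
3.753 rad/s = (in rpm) 35.84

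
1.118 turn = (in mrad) 7025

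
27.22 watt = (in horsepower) 0.0365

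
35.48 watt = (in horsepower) 0.04758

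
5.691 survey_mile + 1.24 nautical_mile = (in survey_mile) 7.118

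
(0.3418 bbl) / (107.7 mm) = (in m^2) 0.5046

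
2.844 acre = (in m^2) 1.151e+04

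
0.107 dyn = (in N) 1.07e-06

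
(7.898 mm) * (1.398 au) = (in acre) 4.082e+05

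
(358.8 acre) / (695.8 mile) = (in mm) 1297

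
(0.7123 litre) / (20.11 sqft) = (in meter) 0.0003813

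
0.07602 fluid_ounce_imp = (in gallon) 0.0005706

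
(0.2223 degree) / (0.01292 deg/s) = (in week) 2.845e-05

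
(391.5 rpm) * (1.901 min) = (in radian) 4676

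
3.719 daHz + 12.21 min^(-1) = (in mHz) 3.739e+04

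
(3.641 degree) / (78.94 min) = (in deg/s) 0.0007687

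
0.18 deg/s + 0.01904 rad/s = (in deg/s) 1.271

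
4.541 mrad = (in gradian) 0.2891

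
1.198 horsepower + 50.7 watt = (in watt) 944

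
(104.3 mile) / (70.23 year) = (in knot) 0.0001473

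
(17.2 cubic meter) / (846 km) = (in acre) 5.024e-09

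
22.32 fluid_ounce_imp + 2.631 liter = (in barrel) 0.02054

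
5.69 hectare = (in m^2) 5.69e+04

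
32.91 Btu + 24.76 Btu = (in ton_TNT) 1.454e-05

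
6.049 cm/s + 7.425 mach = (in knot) 4915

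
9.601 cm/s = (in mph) 0.2148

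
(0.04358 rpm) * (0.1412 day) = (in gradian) 3544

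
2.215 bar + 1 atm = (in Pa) 3.228e+05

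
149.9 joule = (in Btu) 0.1421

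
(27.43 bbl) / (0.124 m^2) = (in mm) 3.517e+04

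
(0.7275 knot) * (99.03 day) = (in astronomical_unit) 2.141e-05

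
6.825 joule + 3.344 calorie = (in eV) 1.299e+20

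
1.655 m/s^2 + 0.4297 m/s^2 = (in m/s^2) 2.085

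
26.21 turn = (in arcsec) 3.397e+07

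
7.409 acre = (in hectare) 2.998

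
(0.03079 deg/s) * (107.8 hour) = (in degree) 1.195e+04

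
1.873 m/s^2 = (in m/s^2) 1.873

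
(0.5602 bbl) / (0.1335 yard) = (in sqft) 7.853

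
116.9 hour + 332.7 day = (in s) 2.917e+07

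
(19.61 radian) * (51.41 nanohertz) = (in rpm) 9.627e-06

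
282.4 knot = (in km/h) 523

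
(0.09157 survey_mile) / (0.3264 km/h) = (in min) 27.09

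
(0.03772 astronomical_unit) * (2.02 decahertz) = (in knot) 2.216e+11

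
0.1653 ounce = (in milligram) 4686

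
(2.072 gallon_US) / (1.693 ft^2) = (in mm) 49.87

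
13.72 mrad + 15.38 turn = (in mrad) 9.665e+04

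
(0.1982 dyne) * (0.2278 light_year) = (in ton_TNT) 1.021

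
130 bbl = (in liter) 2.067e+04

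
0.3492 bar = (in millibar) 349.2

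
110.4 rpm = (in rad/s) 11.56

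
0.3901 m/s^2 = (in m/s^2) 0.3901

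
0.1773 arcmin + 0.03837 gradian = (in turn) 0.0001041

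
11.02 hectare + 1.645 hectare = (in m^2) 1.266e+05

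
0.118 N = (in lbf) 0.02653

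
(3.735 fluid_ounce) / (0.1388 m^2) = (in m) 0.0007958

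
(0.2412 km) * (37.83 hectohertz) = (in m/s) 9.125e+05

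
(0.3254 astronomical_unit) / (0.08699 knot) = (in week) 1.799e+06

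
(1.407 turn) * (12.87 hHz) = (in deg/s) 6.519e+05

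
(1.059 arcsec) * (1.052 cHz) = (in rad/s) 5.401e-08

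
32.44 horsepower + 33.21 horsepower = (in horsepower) 65.65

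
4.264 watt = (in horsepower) 0.005718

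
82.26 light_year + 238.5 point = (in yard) 8.511e+17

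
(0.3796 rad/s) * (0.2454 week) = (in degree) 3.228e+06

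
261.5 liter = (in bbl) 1.645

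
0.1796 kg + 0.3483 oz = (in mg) 1.895e+05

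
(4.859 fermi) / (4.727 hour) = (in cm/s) 2.855e-17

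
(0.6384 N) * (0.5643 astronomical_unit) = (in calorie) 1.288e+10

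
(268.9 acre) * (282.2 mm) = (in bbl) 1.932e+06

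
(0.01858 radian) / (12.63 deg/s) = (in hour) 2.341e-05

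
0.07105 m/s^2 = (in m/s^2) 0.07105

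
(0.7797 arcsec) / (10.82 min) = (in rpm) 5.56e-08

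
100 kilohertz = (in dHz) 1e+06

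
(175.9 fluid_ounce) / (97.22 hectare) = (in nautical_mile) 2.889e-12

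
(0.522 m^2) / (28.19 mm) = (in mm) 1.852e+04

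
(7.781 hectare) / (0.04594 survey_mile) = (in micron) 1.052e+09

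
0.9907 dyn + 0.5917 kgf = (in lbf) 1.304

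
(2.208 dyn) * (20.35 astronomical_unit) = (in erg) 6.722e+14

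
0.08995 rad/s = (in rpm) 0.859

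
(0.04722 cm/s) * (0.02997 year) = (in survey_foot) 1464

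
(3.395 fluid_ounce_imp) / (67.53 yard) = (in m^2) 1.562e-06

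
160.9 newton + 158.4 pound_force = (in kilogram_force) 88.26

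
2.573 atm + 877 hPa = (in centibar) 348.4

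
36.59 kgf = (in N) 358.8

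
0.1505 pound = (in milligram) 6.827e+04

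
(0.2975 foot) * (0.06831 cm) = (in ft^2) 0.0006667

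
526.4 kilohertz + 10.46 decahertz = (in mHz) 5.265e+08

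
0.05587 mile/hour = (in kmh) 0.08991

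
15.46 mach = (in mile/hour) 1.178e+04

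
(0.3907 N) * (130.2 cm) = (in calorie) 0.1216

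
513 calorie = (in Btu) 2.034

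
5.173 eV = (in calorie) 1.981e-19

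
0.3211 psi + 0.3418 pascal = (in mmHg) 16.61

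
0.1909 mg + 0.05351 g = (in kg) 5.37e-05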